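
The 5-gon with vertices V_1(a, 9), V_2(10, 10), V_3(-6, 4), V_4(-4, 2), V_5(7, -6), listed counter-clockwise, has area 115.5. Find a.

Write out the shoelace sum; only the two edges meeting at V_1 involve a:
2·Area = [(7·9 − a·(-6)) + (a·10 − 10·9)] + 114
       = 16·a + 87 = 231
⇒ a = 9.

9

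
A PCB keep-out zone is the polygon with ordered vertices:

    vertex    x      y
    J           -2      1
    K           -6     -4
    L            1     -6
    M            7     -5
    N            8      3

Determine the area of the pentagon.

83

Σ = (14) + (40) + (37) + (61) + (14) = 166
Area = |Σ|/2 = 83.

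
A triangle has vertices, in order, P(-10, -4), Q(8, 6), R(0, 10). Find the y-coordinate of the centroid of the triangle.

4

Apply the shoelace formula. First the cross-terms c_i = x_i·y_{i+1} − x_{i+1}·y_i:
  -28, 80, 100  ⇒  2A = 152, A = 76.
Then Σ (y_i + y_{i+1})·c_i = 1824, so ȳ = 1824 / (6·76) = 4.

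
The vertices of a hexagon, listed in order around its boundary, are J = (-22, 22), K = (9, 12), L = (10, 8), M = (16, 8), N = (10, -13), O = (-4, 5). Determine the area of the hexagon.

413

Apply the shoelace (surveyor's) formula: 2A = Σ (x_i·y_{i+1} − x_{i+1}·y_i), indices taken mod 6.
J→K: (-22)(12) − (9)(22) = -462
K→L: (9)(8) − (10)(12) = -48
L→M: (10)(8) − (16)(8) = -48
M→N: (16)(-13) − (10)(8) = -288
N→O: (10)(5) − (-4)(-13) = -2
O→J: (-4)(22) − (-22)(5) = 22
Σ = -826
Area = |Σ|/2 = 413.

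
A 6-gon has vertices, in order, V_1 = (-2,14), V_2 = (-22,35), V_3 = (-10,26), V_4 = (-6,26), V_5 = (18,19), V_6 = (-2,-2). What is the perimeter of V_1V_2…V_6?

118

|V_1V_2| = √((-20)² + (21)²) = √841 = 29
|V_2V_3| = √((12)² + (-9)²) = √225 = 15
|V_3V_4| = √((4)² + (0)²) = √16 = 4
|V_4V_5| = √((24)² + (-7)²) = √625 = 25
|V_5V_6| = √((-20)² + (-21)²) = √841 = 29
|V_6V_1| = √((0)² + (16)²) = √256 = 16
Perimeter = 29 + 15 + 4 + 25 + 29 + 16 = 118.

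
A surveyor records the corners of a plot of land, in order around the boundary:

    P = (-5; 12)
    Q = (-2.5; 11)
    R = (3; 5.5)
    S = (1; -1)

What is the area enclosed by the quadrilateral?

36.625

Apply Gauss's area formula: 2A = Σ (x_i·y_{i+1} − x_{i+1}·y_i), indices taken mod 4.
Σ = (-25) + (-46.75) + (-8.5) + (7) = -73.25
Area = |Σ|/2 = 36.625.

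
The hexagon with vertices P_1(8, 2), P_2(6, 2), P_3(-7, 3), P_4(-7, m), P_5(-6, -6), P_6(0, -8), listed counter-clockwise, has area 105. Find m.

Write out the shoelace sum; only the two edges meeting at P_4 involve m:
2·Area = [((-7)·m − (-7)·3) + ((-7)·(-6) − (-6)·m)] + 148
       = -1·m + 211 = 210
⇒ m = 1.

1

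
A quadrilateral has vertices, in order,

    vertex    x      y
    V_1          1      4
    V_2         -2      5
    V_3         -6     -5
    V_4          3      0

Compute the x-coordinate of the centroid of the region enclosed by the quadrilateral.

-1.375

Apply the shoelace formula. First the cross-terms c_i = x_i·y_{i+1} − x_{i+1}·y_i:
  13, 40, 15, 12  ⇒  2A = 80, A = 40.
Then Σ (x_i + x_{i+1})·c_i = -330, so x̄ = -330 / (6·40) = -1.375.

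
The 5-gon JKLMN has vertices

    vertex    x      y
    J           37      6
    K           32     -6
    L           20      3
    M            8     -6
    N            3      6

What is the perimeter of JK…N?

90

|JK| = √((-5)² + (-12)²) = √169 = 13
|KL| = √((-12)² + (9)²) = √225 = 15
|LM| = √((-12)² + (-9)²) = √225 = 15
|MN| = √((-5)² + (12)²) = √169 = 13
|NJ| = √((34)² + (0)²) = √1156 = 34
Perimeter = 13 + 15 + 15 + 13 + 34 = 90.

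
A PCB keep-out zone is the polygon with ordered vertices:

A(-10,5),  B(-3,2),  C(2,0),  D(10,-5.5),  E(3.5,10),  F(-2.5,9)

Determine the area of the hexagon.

116.625

Apply the shoelace formula: 2A = Σ (x_i·y_{i+1} − x_{i+1}·y_i), indices taken mod 6.
Cross-terms: -5, -4, -11, 119.25, 56.5, 77.5  ⇒  Σ = 233.25
Area = |Σ|/2 = 116.625.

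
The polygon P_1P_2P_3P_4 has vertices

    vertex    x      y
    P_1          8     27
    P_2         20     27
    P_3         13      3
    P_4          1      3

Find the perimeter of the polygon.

|P_1P_2| = √((12)² + (0)²) = √144 = 12
|P_2P_3| = √((-7)² + (-24)²) = √625 = 25
|P_3P_4| = √((-12)² + (0)²) = √144 = 12
|P_4P_1| = √((7)² + (24)²) = √625 = 25
Perimeter = 12 + 25 + 12 + 25 = 74.

74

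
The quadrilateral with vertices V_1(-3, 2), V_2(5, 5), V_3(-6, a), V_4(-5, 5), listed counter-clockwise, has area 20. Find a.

6

The doubled signed area Σ (x_i y_{i+1} − x_{i+1} y_i) is linear in a.
With a=0 it equals -20; the coefficient of a is 10 (from the two edges through V_3).
So 10·a + -20 = 2·20 = 40 ⇒ a = 6.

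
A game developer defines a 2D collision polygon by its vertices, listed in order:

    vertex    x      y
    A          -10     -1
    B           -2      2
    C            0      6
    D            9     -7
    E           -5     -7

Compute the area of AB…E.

125.5

Apply Gauss's area formula: 2A = Σ (x_i·y_{i+1} − x_{i+1}·y_i), indices taken mod 5.
Σ = (-22) + (-12) + (-54) + (-98) + (-65) = -251
Area = |Σ|/2 = 125.5.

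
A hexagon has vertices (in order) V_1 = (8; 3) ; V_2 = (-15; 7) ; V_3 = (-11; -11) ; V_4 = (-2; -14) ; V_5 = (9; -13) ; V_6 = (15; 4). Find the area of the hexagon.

Σ = (101) + (242) + (132) + (152) + (231) + (13) = 871
Area = |Σ|/2 = 435.5.

435.5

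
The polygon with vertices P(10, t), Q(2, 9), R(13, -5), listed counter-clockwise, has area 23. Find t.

3

Write out the shoelace sum; only the two edges meeting at P involve t:
2·Area = [(13·t − 10·(-5)) + (10·9 − 2·t)] + -127
       = 11·t + 13 = 46
⇒ t = 3.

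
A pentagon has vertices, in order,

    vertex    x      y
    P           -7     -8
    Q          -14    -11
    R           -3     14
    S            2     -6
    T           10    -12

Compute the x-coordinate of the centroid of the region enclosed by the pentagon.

Apply the surveyor's formula. First the cross-terms c_i = x_i·y_{i+1} − x_{i+1}·y_i:
  -35, -229, -10, 36, -164  ⇒  2A = -402, A = -201.
Then Σ (x_i + x_{i+1})·c_i = 4578, so x̄ = 4578 / (6·(-201)) = -763/201.

-763/201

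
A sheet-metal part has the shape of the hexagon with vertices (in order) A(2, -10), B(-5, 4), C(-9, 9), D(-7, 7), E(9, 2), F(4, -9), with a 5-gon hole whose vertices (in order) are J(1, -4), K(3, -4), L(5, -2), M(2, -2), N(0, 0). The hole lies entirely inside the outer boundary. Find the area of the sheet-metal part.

111.5

Outer boundary:
Apply the shoelace formula: 2A = Σ (x_i·y_{i+1} − x_{i+1}·y_i), indices taken mod 6.
Cross-terms: -42, -9, 0, -77, -89, -22  ⇒  Σ = -239
Area = |Σ|/2 = 119.5.
Hole:
Apply the shoelace (surveyor's) formula: 2A = Σ (x_i·y_{i+1} − x_{i+1}·y_i), indices taken mod 5.
Cross-terms: 8, 14, -6, 0, 0  ⇒  Σ = 16
Area = |Σ|/2 = 8.
Net area = 119.5 − 8 = 111.5.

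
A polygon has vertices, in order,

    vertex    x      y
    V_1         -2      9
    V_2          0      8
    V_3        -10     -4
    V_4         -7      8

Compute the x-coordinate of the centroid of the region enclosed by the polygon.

-71/13

Apply the surveyor's formula. First the cross-terms c_i = x_i·y_{i+1} − x_{i+1}·y_i:
  -16, 80, -108, -47  ⇒  2A = -91, A = -45.5.
Then Σ (x_i + x_{i+1})·c_i = 1491, so x̄ = 1491 / (6·(-45.5)) = -71/13.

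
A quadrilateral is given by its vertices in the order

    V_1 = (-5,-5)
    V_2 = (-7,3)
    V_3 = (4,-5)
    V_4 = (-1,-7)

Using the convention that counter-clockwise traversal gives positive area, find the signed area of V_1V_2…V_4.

-45

Apply the shoelace formula: 2A = Σ (x_i·y_{i+1} − x_{i+1}·y_i), indices taken mod 4.
Cross-terms: -50, 23, -33, -30  ⇒  Σ = -90
Signed area = Σ/2 = -45 (negative ⇒ clockwise traversal).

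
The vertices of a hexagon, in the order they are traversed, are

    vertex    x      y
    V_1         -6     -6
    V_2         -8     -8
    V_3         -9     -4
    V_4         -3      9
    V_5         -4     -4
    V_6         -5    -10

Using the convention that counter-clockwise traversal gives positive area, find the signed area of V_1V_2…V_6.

Apply the surveyor's formula: 2A = Σ (x_i·y_{i+1} − x_{i+1}·y_i), indices taken mod 6.
V_1→V_2: (-6)(-8) − (-8)(-6) = 0
V_2→V_3: (-8)(-4) − (-9)(-8) = -40
V_3→V_4: (-9)(9) − (-3)(-4) = -93
V_4→V_5: (-3)(-4) − (-4)(9) = 48
V_5→V_6: (-4)(-10) − (-5)(-4) = 20
V_6→V_1: (-5)(-6) − (-6)(-10) = -30
Σ = -95
Signed area = Σ/2 = -47.5 (negative ⇒ clockwise traversal).

-47.5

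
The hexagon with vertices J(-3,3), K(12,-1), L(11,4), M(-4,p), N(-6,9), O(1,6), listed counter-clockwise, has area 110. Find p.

Write out the shoelace sum; only the two edges meeting at M involve p:
2·Area = [(11·p − (-4)·4) + ((-4)·9 − (-6)·p)] + 2
       = 17·p + -18 = 220
⇒ p = 14.

14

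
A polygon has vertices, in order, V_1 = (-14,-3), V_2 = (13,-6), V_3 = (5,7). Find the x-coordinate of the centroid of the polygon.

4/3

Apply Gauss's area formula. First the cross-terms c_i = x_i·y_{i+1} − x_{i+1}·y_i:
  123, 121, 83  ⇒  2A = 327, A = 163.5.
Then Σ (x_i + x_{i+1})·c_i = 1308, so x̄ = 1308 / (6·163.5) = 4/3.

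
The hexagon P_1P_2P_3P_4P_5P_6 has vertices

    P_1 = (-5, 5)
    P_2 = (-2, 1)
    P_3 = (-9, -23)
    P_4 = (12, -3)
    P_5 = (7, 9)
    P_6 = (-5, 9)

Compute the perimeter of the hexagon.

88

|P_1P_2| = √((3)² + (-4)²) = √25 = 5
|P_2P_3| = √((-7)² + (-24)²) = √625 = 25
|P_3P_4| = √((21)² + (20)²) = √841 = 29
|P_4P_5| = √((-5)² + (12)²) = √169 = 13
|P_5P_6| = √((-12)² + (0)²) = √144 = 12
|P_6P_1| = √((0)² + (-4)²) = √16 = 4
Perimeter = 5 + 25 + 29 + 13 + 12 + 4 = 88.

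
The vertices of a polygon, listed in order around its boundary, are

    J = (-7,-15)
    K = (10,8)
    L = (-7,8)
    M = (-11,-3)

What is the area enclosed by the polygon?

J→K: (-7)(8) − (10)(-15) = 94
K→L: (10)(8) − (-7)(8) = 136
L→M: (-7)(-3) − (-11)(8) = 109
M→J: (-11)(-15) − (-7)(-3) = 144
Σ = 483
Area = |Σ|/2 = 241.5.

241.5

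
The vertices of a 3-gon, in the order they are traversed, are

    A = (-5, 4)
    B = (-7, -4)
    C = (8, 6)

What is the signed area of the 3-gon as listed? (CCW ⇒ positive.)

Apply the shoelace (surveyor's) formula: 2A = Σ (x_i·y_{i+1} − x_{i+1}·y_i), indices taken mod 3.
Σ = (48) + (-10) + (62) = 100
Signed area = Σ/2 = 50 (positive ⇒ counter-clockwise traversal).

50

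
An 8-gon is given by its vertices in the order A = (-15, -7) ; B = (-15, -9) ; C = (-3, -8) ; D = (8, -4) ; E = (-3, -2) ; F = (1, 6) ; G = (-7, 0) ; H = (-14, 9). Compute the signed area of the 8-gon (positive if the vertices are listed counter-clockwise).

183.5

Apply the shoelace (surveyor's) formula: 2A = Σ (x_i·y_{i+1} − x_{i+1}·y_i), indices taken mod 8.
A→B: (-15)(-9) − (-15)(-7) = 30
B→C: (-15)(-8) − (-3)(-9) = 93
C→D: (-3)(-4) − (8)(-8) = 76
D→E: (8)(-2) − (-3)(-4) = -28
E→F: (-3)(6) − (1)(-2) = -16
F→G: (1)(0) − (-7)(6) = 42
G→H: (-7)(9) − (-14)(0) = -63
H→A: (-14)(-7) − (-15)(9) = 233
Σ = 367
Signed area = Σ/2 = 183.5 (positive ⇒ counter-clockwise traversal).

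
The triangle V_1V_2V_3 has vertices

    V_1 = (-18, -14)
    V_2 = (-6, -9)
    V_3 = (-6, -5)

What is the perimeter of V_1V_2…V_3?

|V_1V_2| = √((12)² + (5)²) = √169 = 13
|V_2V_3| = √((0)² + (4)²) = √16 = 4
|V_3V_1| = √((-12)² + (-9)²) = √225 = 15
Perimeter = 13 + 4 + 15 = 32.

32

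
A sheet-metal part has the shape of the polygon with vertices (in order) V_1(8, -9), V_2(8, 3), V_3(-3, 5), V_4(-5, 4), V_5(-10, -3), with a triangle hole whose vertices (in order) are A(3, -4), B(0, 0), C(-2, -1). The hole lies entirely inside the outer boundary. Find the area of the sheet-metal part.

Outer boundary:
V_1→V_2: (8)(3) − (8)(-9) = 96
V_2→V_3: (8)(5) − (-3)(3) = 49
V_3→V_4: (-3)(4) − (-5)(5) = 13
V_4→V_5: (-5)(-3) − (-10)(4) = 55
V_5→V_1: (-10)(-9) − (8)(-3) = 114
Σ = 327
Area = |Σ|/2 = 163.5.
Hole:
Apply the shoelace formula: 2A = Σ (x_i·y_{i+1} − x_{i+1}·y_i), indices taken mod 3.
A→B: (3)(0) − (0)(-4) = 0
B→C: (0)(-1) − (-2)(0) = 0
C→A: (-2)(-4) − (3)(-1) = 11
Σ = 11
Area = |Σ|/2 = 5.5.
Net area = 163.5 − 5.5 = 158.

158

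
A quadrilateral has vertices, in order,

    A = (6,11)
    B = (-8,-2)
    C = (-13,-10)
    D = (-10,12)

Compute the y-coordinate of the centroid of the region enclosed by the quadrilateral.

Apply Gauss's area formula. First the cross-terms c_i = x_i·y_{i+1} − x_{i+1}·y_i:
  76, 54, -256, -182  ⇒  2A = -308, A = -154.
Then Σ (y_i + y_{i+1})·c_i = -4662, so ȳ = -4662 / (6·(-154)) = 111/22.

111/22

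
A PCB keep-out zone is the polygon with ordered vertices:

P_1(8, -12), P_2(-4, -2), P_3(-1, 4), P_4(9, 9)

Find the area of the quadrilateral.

153.5

Cross-terms: -64, -18, -45, -180  ⇒  Σ = -307
Area = |Σ|/2 = 153.5.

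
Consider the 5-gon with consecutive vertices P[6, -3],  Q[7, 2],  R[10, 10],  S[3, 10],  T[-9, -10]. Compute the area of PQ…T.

Σ = (33) + (50) + (70) + (60) + (87) = 300
Area = |Σ|/2 = 150.

150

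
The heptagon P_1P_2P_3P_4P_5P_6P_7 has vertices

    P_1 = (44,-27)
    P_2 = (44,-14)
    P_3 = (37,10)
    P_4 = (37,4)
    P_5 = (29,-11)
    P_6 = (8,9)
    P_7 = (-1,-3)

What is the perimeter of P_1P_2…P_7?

|P_1P_2| = √((0)² + (13)²) = √169 = 13
|P_2P_3| = √((-7)² + (24)²) = √625 = 25
|P_3P_4| = √((0)² + (-6)²) = √36 = 6
|P_4P_5| = √((-8)² + (-15)²) = √289 = 17
|P_5P_6| = √((-21)² + (20)²) = √841 = 29
|P_6P_7| = √((-9)² + (-12)²) = √225 = 15
|P_7P_1| = √((45)² + (-24)²) = √2601 = 51
Perimeter = 13 + 25 + 6 + 17 + 29 + 15 + 51 = 156.

156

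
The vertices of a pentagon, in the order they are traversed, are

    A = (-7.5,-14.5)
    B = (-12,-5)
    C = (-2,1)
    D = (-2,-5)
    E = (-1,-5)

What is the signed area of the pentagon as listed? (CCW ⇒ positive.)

-82.25

Apply the shoelace formula: 2A = Σ (x_i·y_{i+1} − x_{i+1}·y_i), indices taken mod 5.
Cross-terms: -136.5, -22, 12, 5, -23  ⇒  Σ = -164.5
Signed area = Σ/2 = -82.25 (negative ⇒ clockwise traversal).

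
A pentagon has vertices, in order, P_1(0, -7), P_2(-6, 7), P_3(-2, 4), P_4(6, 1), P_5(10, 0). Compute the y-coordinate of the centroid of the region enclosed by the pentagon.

-40/79

Apply Gauss's area formula. First the cross-terms c_i = x_i·y_{i+1} − x_{i+1}·y_i:
  -42, -10, -26, -10, -70  ⇒  2A = -158, A = -79.
Then Σ (y_i + y_{i+1})·c_i = 240, so ȳ = 240 / (6·(-79)) = -40/79.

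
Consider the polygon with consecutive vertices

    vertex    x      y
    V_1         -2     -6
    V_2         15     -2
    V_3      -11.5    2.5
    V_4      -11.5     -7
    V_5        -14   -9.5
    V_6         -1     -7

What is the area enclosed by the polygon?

154.75

Apply the shoelace (surveyor's) formula: 2A = Σ (x_i·y_{i+1} − x_{i+1}·y_i), indices taken mod 6.
Cross-terms: 94, 14.5, 109.25, 11.25, 88.5, -8  ⇒  Σ = 309.5
Area = |Σ|/2 = 154.75.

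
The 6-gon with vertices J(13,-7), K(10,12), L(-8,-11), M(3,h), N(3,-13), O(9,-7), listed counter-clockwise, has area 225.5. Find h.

-11

Write out the shoelace sum; only the two edges meeting at M involve h:
2·Area = [((-8)·h − 3·(-11)) + (3·(-13) − 3·h)] + 336
       = -11·h + 330 = 451
⇒ h = -11.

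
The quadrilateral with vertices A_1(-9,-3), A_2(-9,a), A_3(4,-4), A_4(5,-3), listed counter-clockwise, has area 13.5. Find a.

-4

Write out the shoelace sum; only the two edges meeting at A_2 involve a:
2·Area = [((-9)·a − (-9)·(-3)) + ((-9)·(-4) − 4·a)] + -34
       = -13·a + -25 = 27
⇒ a = -4.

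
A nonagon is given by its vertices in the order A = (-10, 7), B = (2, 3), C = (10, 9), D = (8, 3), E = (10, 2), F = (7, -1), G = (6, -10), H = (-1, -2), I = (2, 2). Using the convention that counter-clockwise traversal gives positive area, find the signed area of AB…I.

-93

Apply the shoelace formula: 2A = Σ (x_i·y_{i+1} − x_{i+1}·y_i), indices taken mod 9.
Σ = (-44) + (-12) + (-42) + (-14) + (-24) + (-64) + (-22) + (2) + (34) = -186
Signed area = Σ/2 = -93 (negative ⇒ clockwise traversal).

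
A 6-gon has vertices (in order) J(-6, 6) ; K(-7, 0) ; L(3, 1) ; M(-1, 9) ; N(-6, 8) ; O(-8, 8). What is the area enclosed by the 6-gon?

62.5

J→K: (-6)(0) − (-7)(6) = 42
K→L: (-7)(1) − (3)(0) = -7
L→M: (3)(9) − (-1)(1) = 28
M→N: (-1)(8) − (-6)(9) = 46
N→O: (-6)(8) − (-8)(8) = 16
O→J: (-8)(6) − (-6)(8) = 0
Σ = 125
Area = |Σ|/2 = 62.5.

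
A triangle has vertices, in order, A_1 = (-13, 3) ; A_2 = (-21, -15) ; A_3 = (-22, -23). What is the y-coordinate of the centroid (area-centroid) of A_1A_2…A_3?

-35/3

Apply the shoelace (surveyor's) formula. First the cross-terms c_i = x_i·y_{i+1} − x_{i+1}·y_i:
  258, 153, -365  ⇒  2A = 46, A = 23.
Then Σ (y_i + y_{i+1})·c_i = -1610, so ȳ = -1610 / (6·23) = -35/3.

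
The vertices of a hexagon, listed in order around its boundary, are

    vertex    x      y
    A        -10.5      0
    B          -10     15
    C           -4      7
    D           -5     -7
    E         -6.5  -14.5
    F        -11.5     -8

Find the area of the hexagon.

Apply Gauss's area formula: 2A = Σ (x_i·y_{i+1} − x_{i+1}·y_i), indices taken mod 6.
Cross-terms: -157.5, -10, 63, 27, -114.75, -84  ⇒  Σ = -276.25
Area = |Σ|/2 = 138.125.

138.125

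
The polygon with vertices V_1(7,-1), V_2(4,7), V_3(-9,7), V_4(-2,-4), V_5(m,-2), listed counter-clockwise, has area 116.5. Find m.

Write out the shoelace sum; only the two edges meeting at V_5 involve m:
2·Area = [((-2)·(-2) − m·(-4)) + (m·(-1) − 7·(-2))] + 194
       = 3·m + 212 = 233
⇒ m = 7.

7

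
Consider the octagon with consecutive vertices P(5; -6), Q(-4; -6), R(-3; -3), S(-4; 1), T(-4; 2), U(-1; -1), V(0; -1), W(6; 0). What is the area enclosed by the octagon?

Σ = (-54) + (-6) + (-15) + (-4) + (6) + (1) + (6) + (-36) = -102
Area = |Σ|/2 = 51.

51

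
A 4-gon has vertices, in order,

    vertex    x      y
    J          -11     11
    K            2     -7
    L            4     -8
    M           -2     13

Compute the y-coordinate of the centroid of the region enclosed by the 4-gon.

781/168

Apply Gauss's area formula. First the cross-terms c_i = x_i·y_{i+1} − x_{i+1}·y_i:
  55, 12, 36, 121  ⇒  2A = 224, A = 112.
Then Σ (y_i + y_{i+1})·c_i = 3124, so ȳ = 3124 / (6·112) = 781/168.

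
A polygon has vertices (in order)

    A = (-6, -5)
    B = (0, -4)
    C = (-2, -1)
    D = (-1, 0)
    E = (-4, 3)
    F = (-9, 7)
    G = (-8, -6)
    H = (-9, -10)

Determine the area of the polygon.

Apply Gauss's area formula: 2A = Σ (x_i·y_{i+1} − x_{i+1}·y_i), indices taken mod 8.
Σ = (24) + (-8) + (-1) + (-3) + (-1) + (110) + (26) + (-15) = 132
Area = |Σ|/2 = 66.

66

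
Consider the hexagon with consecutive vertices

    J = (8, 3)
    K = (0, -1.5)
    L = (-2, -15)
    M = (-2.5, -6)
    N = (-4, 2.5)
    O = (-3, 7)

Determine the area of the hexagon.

Apply Gauss's area formula: 2A = Σ (x_i·y_{i+1} − x_{i+1}·y_i), indices taken mod 6.
J→K: (8)(-1.5) − (0)(3) = -12
K→L: (0)(-15) − (-2)(-1.5) = -3
L→M: (-2)(-6) − (-2.5)(-15) = -25.5
M→N: (-2.5)(2.5) − (-4)(-6) = -30.25
N→O: (-4)(7) − (-3)(2.5) = -20.5
O→J: (-3)(3) − (8)(7) = -65
Σ = -156.25
Area = |Σ|/2 = 78.125.

78.125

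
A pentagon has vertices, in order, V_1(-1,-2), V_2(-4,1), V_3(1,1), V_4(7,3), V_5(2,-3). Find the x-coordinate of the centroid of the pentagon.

Apply the surveyor's formula. First the cross-terms c_i = x_i·y_{i+1} − x_{i+1}·y_i:
  -9, -5, -4, -27, -7  ⇒  2A = -52, A = -26.
Then Σ (x_i + x_{i+1})·c_i = -222, so x̄ = -222 / (6·(-26)) = 37/26.

37/26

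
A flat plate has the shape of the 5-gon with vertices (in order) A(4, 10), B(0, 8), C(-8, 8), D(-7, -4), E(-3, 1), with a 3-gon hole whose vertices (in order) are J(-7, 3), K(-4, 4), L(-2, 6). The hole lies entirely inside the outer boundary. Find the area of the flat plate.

63.5

Outer boundary:
Σ = (32) + (64) + (88) + (-19) + (-34) = 131
Area = |Σ|/2 = 65.5.
Hole:
Σ = (-16) + (-16) + (36) = 4
Area = |Σ|/2 = 2.
Net area = 65.5 − 2 = 63.5.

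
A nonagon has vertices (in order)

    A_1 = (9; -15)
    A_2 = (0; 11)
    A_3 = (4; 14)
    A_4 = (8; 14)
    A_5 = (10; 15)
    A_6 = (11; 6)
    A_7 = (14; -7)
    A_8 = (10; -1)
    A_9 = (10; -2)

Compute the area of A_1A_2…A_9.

Apply Gauss's area formula: 2A = Σ (x_i·y_{i+1} − x_{i+1}·y_i), indices taken mod 9.
Σ = (99) + (-44) + (-56) + (-20) + (-105) + (-161) + (56) + (-10) + (-132) = -373
Area = |Σ|/2 = 186.5.

186.5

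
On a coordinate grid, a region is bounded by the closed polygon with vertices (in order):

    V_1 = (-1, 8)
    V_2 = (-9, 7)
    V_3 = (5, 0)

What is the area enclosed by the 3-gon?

35

Cross-terms: 65, -35, 40  ⇒  Σ = 70
Area = |Σ|/2 = 35.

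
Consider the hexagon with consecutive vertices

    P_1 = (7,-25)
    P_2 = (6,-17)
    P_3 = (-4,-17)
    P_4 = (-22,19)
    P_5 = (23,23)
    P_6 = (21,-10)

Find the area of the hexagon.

1350

Σ = (31) + (-170) + (-450) + (-943) + (-713) + (-455) = -2700
Area = |Σ|/2 = 1350.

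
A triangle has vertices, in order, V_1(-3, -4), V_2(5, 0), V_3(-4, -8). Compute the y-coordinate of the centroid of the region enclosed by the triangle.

-4

Apply the surveyor's formula. First the cross-terms c_i = x_i·y_{i+1} − x_{i+1}·y_i:
  20, -40, -8  ⇒  2A = -28, A = -14.
Then Σ (y_i + y_{i+1})·c_i = 336, so ȳ = 336 / (6·(-14)) = -4.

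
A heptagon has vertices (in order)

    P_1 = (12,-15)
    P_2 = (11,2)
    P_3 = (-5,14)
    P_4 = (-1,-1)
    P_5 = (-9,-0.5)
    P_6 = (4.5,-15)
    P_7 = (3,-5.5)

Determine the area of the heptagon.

Σ = (189) + (164) + (19) + (-8.5) + (137.25) + (20.25) + (21) = 542
Area = |Σ|/2 = 271.

271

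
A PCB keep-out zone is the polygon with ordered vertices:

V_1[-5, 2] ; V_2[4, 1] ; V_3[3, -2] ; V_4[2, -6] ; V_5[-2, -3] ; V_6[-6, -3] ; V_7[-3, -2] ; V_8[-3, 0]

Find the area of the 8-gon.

38.5

V_1→V_2: (-5)(1) − (4)(2) = -13
V_2→V_3: (4)(-2) − (3)(1) = -11
V_3→V_4: (3)(-6) − (2)(-2) = -14
V_4→V_5: (2)(-3) − (-2)(-6) = -18
V_5→V_6: (-2)(-3) − (-6)(-3) = -12
V_6→V_7: (-6)(-2) − (-3)(-3) = 3
V_7→V_8: (-3)(0) − (-3)(-2) = -6
V_8→V_1: (-3)(2) − (-5)(0) = -6
Σ = -77
Area = |Σ|/2 = 38.5.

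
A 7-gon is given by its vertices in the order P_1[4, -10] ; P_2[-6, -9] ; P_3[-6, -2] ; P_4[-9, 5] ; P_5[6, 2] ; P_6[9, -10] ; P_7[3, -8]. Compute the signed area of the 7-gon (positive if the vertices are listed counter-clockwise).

P_1→P_2: (4)(-9) − (-6)(-10) = -96
P_2→P_3: (-6)(-2) − (-6)(-9) = -42
P_3→P_4: (-6)(5) − (-9)(-2) = -48
P_4→P_5: (-9)(2) − (6)(5) = -48
P_5→P_6: (6)(-10) − (9)(2) = -78
P_6→P_7: (9)(-8) − (3)(-10) = -42
P_7→P_1: (3)(-10) − (4)(-8) = 2
Σ = -352
Signed area = Σ/2 = -176 (negative ⇒ clockwise traversal).

-176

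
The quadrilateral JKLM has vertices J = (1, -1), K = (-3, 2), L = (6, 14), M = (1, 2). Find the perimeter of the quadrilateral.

36

|JK| = √((-4)² + (3)²) = √25 = 5
|KL| = √((9)² + (12)²) = √225 = 15
|LM| = √((-5)² + (-12)²) = √169 = 13
|MJ| = √((0)² + (-3)²) = √9 = 3
Perimeter = 5 + 15 + 13 + 3 = 36.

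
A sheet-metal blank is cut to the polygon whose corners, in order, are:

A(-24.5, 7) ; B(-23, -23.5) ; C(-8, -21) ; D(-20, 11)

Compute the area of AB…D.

Cross-terms: 736.75, 295, -508, 129.5  ⇒  Σ = 653.25
Area = |Σ|/2 = 326.625.

326.625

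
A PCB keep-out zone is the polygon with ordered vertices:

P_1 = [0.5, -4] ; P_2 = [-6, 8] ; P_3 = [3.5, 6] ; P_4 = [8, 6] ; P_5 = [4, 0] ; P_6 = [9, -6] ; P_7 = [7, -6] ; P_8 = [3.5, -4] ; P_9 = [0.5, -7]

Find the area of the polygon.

Apply the shoelace (surveyor's) formula: 2A = Σ (x_i·y_{i+1} − x_{i+1}·y_i), indices taken mod 9.
Σ = (-20) + (-64) + (-27) + (-24) + (-24) + (-12) + (-7) + (-22.5) + (1.5) = -199
Area = |Σ|/2 = 99.5.

99.5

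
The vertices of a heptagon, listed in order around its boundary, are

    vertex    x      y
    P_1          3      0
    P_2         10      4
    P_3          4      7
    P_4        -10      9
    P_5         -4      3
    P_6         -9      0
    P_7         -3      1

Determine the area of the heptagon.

96.5

Apply the surveyor's formula: 2A = Σ (x_i·y_{i+1} − x_{i+1}·y_i), indices taken mod 7.
Σ = (12) + (54) + (106) + (6) + (27) + (-9) + (-3) = 193
Area = |Σ|/2 = 96.5.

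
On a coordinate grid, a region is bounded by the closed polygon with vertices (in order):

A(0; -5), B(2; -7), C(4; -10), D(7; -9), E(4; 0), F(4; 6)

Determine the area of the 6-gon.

Apply the shoelace (surveyor's) formula: 2A = Σ (x_i·y_{i+1} − x_{i+1}·y_i), indices taken mod 6.
Σ = (10) + (8) + (34) + (36) + (24) + (-20) = 92
Area = |Σ|/2 = 46.

46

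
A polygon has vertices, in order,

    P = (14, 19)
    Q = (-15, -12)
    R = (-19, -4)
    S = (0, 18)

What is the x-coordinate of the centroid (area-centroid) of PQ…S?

-571/129

Apply the shoelace formula. First the cross-terms c_i = x_i·y_{i+1} − x_{i+1}·y_i:
  117, -168, -342, -252  ⇒  2A = -645, A = -322.5.
Then Σ (x_i + x_{i+1})·c_i = 8565, so x̄ = 8565 / (6·(-322.5)) = -571/129.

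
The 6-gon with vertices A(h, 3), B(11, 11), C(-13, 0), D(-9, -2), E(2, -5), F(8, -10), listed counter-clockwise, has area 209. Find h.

9

The doubled signed area Σ (x_i y_{i+1} − x_{i+1} y_i) is linear in h.
With h=0 it equals 229; the coefficient of h is 21 (from the two edges through A).
So 21·h + 229 = 2·209 = 418 ⇒ h = 9.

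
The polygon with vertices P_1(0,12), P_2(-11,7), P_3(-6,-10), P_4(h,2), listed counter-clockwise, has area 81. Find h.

-5

The doubled signed area Σ (x_i y_{i+1} − x_{i+1} y_i) is linear in h.
With h=0 it equals 272; the coefficient of h is 22 (from the two edges through P_4).
So 22·h + 272 = 2·81 = 162 ⇒ h = -5.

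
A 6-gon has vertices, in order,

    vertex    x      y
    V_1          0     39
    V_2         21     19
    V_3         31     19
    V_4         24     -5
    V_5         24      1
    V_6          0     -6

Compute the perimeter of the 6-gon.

|V_1V_2| = √((21)² + (-20)²) = √841 = 29
|V_2V_3| = √((10)² + (0)²) = √100 = 10
|V_3V_4| = √((-7)² + (-24)²) = √625 = 25
|V_4V_5| = √((0)² + (6)²) = √36 = 6
|V_5V_6| = √((-24)² + (-7)²) = √625 = 25
|V_6V_1| = √((0)² + (45)²) = √2025 = 45
Perimeter = 29 + 10 + 25 + 6 + 25 + 45 = 140.

140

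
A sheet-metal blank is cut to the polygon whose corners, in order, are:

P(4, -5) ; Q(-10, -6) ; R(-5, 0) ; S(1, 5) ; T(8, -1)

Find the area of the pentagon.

Cross-terms: -74, -30, -25, -41, -36  ⇒  Σ = -206
Area = |Σ|/2 = 103.

103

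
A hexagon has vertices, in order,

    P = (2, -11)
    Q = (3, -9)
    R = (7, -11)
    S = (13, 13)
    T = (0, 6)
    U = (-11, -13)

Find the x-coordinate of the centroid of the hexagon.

134/57

Apply Gauss's area formula. First the cross-terms c_i = x_i·y_{i+1} − x_{i+1}·y_i:
  15, 30, 234, 78, 66, 147  ⇒  2A = 570, A = 285.
Then Σ (x_i + x_{i+1})·c_i = 4020, so x̄ = 4020 / (6·285) = 134/57.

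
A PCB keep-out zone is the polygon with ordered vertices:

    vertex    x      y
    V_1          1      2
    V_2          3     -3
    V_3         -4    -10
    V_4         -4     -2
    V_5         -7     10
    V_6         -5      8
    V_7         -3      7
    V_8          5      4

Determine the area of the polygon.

97.5

Apply the shoelace formula: 2A = Σ (x_i·y_{i+1} − x_{i+1}·y_i), indices taken mod 8.
Σ = (-9) + (-42) + (-32) + (-54) + (-6) + (-11) + (-47) + (6) = -195
Area = |Σ|/2 = 97.5.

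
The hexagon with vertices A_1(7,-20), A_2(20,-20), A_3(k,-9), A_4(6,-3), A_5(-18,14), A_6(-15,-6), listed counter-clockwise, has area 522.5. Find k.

13

The doubled signed area Σ (x_i y_{i+1} − x_{i+1} y_i) is linear in k.
With k=0 it equals 824; the coefficient of k is 17 (from the two edges through A_3).
So 17·k + 824 = 2·522.5 = 1045 ⇒ k = 13.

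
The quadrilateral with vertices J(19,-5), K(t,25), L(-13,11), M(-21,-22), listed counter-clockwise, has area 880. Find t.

The doubled signed area Σ (x_i y_{i+1} − x_{i+1} y_i) is linear in t.
With t=0 it equals 1840; the coefficient of t is 16 (from the two edges through K).
So 16·t + 1840 = 2·880 = 1760 ⇒ t = -5.

-5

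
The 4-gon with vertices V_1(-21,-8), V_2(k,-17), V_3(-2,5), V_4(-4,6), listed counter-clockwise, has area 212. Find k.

-5

Write out the shoelace sum; only the two edges meeting at V_2 involve k:
2·Area = [((-21)·(-17) − k·(-8)) + (k·5 − (-2)·(-17))] + 166
       = 13·k + 489 = 424
⇒ k = -5.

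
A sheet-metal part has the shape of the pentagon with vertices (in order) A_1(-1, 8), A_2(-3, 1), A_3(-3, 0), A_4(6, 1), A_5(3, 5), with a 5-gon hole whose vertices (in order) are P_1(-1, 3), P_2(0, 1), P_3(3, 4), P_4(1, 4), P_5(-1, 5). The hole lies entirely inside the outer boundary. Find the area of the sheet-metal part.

32

Outer boundary:
Σ = (23) + (3) + (-3) + (27) + (29) = 79
Area = |Σ|/2 = 39.5.
Hole:
Apply the surveyor's formula: 2A = Σ (x_i·y_{i+1} − x_{i+1}·y_i), indices taken mod 5.
P_1→P_2: (-1)(1) − (0)(3) = -1
P_2→P_3: (0)(4) − (3)(1) = -3
P_3→P_4: (3)(4) − (1)(4) = 8
P_4→P_5: (1)(5) − (-1)(4) = 9
P_5→P_1: (-1)(3) − (-1)(5) = 2
Σ = 15
Area = |Σ|/2 = 7.5.
Net area = 39.5 − 7.5 = 32.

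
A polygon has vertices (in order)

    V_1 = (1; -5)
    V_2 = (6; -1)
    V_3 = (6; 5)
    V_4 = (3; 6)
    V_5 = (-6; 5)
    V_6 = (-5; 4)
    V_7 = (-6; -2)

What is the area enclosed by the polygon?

Apply the shoelace (surveyor's) formula: 2A = Σ (x_i·y_{i+1} − x_{i+1}·y_i), indices taken mod 7.
Cross-terms: 29, 36, 21, 51, 1, 34, 32  ⇒  Σ = 204
Area = |Σ|/2 = 102.

102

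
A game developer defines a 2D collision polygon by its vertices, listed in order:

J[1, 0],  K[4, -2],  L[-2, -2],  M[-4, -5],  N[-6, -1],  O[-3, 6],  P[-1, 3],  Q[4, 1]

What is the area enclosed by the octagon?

Cross-terms: -2, -12, 2, -26, -39, -3, -13, -1  ⇒  Σ = -94
Area = |Σ|/2 = 47.

47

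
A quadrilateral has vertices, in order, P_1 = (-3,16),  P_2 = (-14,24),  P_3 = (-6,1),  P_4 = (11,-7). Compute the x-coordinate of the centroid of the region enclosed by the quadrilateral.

-421/156

Apply the shoelace (surveyor's) formula. First the cross-terms c_i = x_i·y_{i+1} − x_{i+1}·y_i:
  152, 130, 31, 155  ⇒  2A = 468, A = 234.
Then Σ (x_i + x_{i+1})·c_i = -3789, so x̄ = -3789 / (6·234) = -421/156.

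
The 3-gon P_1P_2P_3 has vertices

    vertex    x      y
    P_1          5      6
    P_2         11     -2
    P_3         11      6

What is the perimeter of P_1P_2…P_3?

|P_1P_2| = √((6)² + (-8)²) = √100 = 10
|P_2P_3| = √((0)² + (8)²) = √64 = 8
|P_3P_1| = √((-6)² + (0)²) = √36 = 6
Perimeter = 10 + 8 + 6 = 24.

24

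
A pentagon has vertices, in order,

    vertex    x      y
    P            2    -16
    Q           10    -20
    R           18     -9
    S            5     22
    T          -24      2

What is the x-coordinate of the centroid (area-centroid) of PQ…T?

Apply Gauss's area formula. First the cross-terms c_i = x_i·y_{i+1} − x_{i+1}·y_i:
  120, 270, 441, 538, 380  ⇒  2A = 1749, A = 874.5.
Then Σ (x_i + x_{i+1})·c_i = 561, so x̄ = 561 / (6·874.5) = 17/159.

17/159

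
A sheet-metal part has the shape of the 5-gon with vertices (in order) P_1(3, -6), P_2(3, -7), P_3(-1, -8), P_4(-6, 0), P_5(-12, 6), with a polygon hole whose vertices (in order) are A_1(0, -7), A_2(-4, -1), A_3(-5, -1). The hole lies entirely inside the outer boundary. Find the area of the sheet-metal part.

29

Outer boundary:
Cross-terms: -3, -31, -48, -36, 54  ⇒  Σ = -64
Area = |Σ|/2 = 32.
Hole:
Apply the shoelace formula: 2A = Σ (x_i·y_{i+1} − x_{i+1}·y_i), indices taken mod 3.
Σ = (-28) + (-1) + (35) = 6
Area = |Σ|/2 = 3.
Net area = 32 − 3 = 29.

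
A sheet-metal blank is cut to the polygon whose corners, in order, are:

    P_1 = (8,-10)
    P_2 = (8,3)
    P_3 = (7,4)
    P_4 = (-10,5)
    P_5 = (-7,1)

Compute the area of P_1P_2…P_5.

Σ = (104) + (11) + (75) + (25) + (62) = 277
Area = |Σ|/2 = 138.5.

138.5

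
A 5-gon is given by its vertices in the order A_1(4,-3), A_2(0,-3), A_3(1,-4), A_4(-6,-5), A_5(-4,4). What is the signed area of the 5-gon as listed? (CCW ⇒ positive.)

Apply Gauss's area formula: 2A = Σ (x_i·y_{i+1} − x_{i+1}·y_i), indices taken mod 5.
Σ = (-12) + (3) + (-29) + (-44) + (-4) = -86
Signed area = Σ/2 = -43 (negative ⇒ clockwise traversal).

-43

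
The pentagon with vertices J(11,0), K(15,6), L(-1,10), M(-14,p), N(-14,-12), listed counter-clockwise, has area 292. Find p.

-6

Write out the shoelace sum; only the two edges meeting at M involve p:
2·Area = [((-1)·p − (-14)·10) + ((-14)·(-12) − (-14)·p)] + 354
       = 13·p + 662 = 584
⇒ p = -6.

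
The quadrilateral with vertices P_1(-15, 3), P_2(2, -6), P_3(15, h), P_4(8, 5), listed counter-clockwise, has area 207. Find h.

-11

The doubled signed area Σ (x_i y_{i+1} − x_{i+1} y_i) is linear in h.
With h=0 it equals 348; the coefficient of h is -6 (from the two edges through P_3).
So -6·h + 348 = 2·207 = 414 ⇒ h = -11.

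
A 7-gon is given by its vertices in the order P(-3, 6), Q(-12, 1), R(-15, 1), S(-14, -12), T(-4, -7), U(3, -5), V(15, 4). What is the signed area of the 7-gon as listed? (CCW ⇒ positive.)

273

P→Q: (-3)(1) − (-12)(6) = 69
Q→R: (-12)(1) − (-15)(1) = 3
R→S: (-15)(-12) − (-14)(1) = 194
S→T: (-14)(-7) − (-4)(-12) = 50
T→U: (-4)(-5) − (3)(-7) = 41
U→V: (3)(4) − (15)(-5) = 87
V→P: (15)(6) − (-3)(4) = 102
Σ = 546
Signed area = Σ/2 = 273 (positive ⇒ counter-clockwise traversal).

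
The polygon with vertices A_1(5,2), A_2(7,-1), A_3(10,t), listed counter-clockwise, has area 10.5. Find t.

5

Write out the shoelace sum; only the two edges meeting at A_3 involve t:
2·Area = [(7·t − 10·(-1)) + (10·2 − 5·t)] + -19
       = 2·t + 11 = 21
⇒ t = 5.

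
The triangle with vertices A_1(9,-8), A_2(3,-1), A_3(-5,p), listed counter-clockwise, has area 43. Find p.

-6

Write out the shoelace sum; only the two edges meeting at A_3 involve p:
2·Area = [(3·p − (-5)·(-1)) + ((-5)·(-8) − 9·p)] + 15
       = -6·p + 50 = 86
⇒ p = -6.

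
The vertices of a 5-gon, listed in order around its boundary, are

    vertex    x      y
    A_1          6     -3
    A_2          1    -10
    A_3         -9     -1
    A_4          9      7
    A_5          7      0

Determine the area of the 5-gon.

136

Cross-terms: -57, -91, -54, -49, -21  ⇒  Σ = -272
Area = |Σ|/2 = 136.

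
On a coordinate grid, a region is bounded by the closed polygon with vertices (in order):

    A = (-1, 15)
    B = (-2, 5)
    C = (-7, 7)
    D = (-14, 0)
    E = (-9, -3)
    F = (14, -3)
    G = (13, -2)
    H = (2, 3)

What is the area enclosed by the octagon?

Σ = (25) + (21) + (98) + (42) + (69) + (11) + (43) + (33) = 342
Area = |Σ|/2 = 171.

171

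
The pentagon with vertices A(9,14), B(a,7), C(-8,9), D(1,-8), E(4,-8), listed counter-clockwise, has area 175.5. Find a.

-5

The doubled signed area Σ (x_i y_{i+1} − x_{i+1} y_i) is linear in a.
With a=0 it equals 326; the coefficient of a is -5 (from the two edges through B).
So -5·a + 326 = 2·175.5 = 351 ⇒ a = -5.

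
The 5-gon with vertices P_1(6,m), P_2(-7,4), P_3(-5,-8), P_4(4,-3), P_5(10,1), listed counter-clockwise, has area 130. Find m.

Write out the shoelace sum; only the two edges meeting at P_1 involve m:
2·Area = [(10·m − 6·1) + (6·4 − (-7)·m)] + 157
       = 17·m + 175 = 260
⇒ m = 5.

5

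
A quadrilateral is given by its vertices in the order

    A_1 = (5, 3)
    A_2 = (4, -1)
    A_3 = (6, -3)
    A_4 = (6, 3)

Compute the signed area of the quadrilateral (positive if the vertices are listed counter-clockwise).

8

Apply the shoelace formula: 2A = Σ (x_i·y_{i+1} − x_{i+1}·y_i), indices taken mod 4.
Σ = (-17) + (-6) + (36) + (3) = 16
Signed area = Σ/2 = 8 (positive ⇒ counter-clockwise traversal).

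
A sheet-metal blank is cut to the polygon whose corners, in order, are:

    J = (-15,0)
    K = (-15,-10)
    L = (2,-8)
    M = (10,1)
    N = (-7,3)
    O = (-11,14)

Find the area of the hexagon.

Apply the shoelace formula: 2A = Σ (x_i·y_{i+1} − x_{i+1}·y_i), indices taken mod 6.
Σ = (150) + (140) + (82) + (37) + (-65) + (210) = 554
Area = |Σ|/2 = 277.

277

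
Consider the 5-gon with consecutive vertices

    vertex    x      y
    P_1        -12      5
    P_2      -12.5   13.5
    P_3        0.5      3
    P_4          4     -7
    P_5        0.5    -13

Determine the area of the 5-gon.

180.625

Apply Gauss's area formula: 2A = Σ (x_i·y_{i+1} − x_{i+1}·y_i), indices taken mod 5.
Σ = (-99.5) + (-44.25) + (-15.5) + (-48.5) + (-153.5) = -361.25
Area = |Σ|/2 = 180.625.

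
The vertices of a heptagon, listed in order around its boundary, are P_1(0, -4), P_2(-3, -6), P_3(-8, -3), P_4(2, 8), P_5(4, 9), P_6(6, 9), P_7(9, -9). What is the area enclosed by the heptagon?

156

Apply the shoelace formula: 2A = Σ (x_i·y_{i+1} − x_{i+1}·y_i), indices taken mod 7.
P_1→P_2: (0)(-6) − (-3)(-4) = -12
P_2→P_3: (-3)(-3) − (-8)(-6) = -39
P_3→P_4: (-8)(8) − (2)(-3) = -58
P_4→P_5: (2)(9) − (4)(8) = -14
P_5→P_6: (4)(9) − (6)(9) = -18
P_6→P_7: (6)(-9) − (9)(9) = -135
P_7→P_1: (9)(-4) − (0)(-9) = -36
Σ = -312
Area = |Σ|/2 = 156.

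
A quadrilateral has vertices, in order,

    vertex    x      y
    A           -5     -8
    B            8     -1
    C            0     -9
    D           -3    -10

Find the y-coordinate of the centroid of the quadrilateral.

-45/7

Apply Gauss's area formula. First the cross-terms c_i = x_i·y_{i+1} − x_{i+1}·y_i:
  69, -72, -27, -26  ⇒  2A = -56, A = -28.
Then Σ (y_i + y_{i+1})·c_i = 1080, so ȳ = 1080 / (6·(-28)) = -45/7.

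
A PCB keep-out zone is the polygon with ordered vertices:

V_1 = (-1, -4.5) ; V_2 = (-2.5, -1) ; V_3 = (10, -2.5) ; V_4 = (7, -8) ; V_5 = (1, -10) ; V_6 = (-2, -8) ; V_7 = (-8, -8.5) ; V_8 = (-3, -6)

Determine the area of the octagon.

81.75

Apply the shoelace formula: 2A = Σ (x_i·y_{i+1} − x_{i+1}·y_i), indices taken mod 8.
Cross-terms: -10.25, 16.25, -62.5, -62, -28, -47, 22.5, 7.5  ⇒  Σ = -163.5
Area = |Σ|/2 = 81.75.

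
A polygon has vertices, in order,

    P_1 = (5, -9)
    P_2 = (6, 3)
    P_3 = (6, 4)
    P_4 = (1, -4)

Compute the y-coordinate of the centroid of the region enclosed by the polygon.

-515/174

Apply the surveyor's formula. First the cross-terms c_i = x_i·y_{i+1} − x_{i+1}·y_i:
  69, 6, -28, 11  ⇒  2A = 58, A = 29.
Then Σ (y_i + y_{i+1})·c_i = -515, so ȳ = -515 / (6·29) = -515/174.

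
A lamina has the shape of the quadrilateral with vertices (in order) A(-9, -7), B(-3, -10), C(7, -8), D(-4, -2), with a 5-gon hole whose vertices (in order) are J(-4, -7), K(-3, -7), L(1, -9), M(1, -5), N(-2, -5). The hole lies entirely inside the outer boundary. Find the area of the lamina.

Outer boundary:
Apply the shoelace formula: 2A = Σ (x_i·y_{i+1} − x_{i+1}·y_i), indices taken mod 4.
Σ = (69) + (94) + (-46) + (10) = 127
Area = |Σ|/2 = 63.5.
Hole:
Apply the shoelace (surveyor's) formula: 2A = Σ (x_i·y_{i+1} − x_{i+1}·y_i), indices taken mod 5.
Σ = (7) + (34) + (4) + (-15) + (-6) = 24
Area = |Σ|/2 = 12.
Net area = 63.5 − 12 = 51.5.

51.5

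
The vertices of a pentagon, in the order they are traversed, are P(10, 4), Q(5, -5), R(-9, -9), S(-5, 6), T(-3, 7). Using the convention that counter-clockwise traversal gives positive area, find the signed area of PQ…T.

Apply the shoelace (surveyor's) formula: 2A = Σ (x_i·y_{i+1} − x_{i+1}·y_i), indices taken mod 5.
Σ = (-70) + (-90) + (-99) + (-17) + (-82) = -358
Signed area = Σ/2 = -179 (negative ⇒ clockwise traversal).

-179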